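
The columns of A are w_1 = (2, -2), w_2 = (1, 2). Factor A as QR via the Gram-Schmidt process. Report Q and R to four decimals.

e_1 = w_1/‖w_1‖ = (2, -2)/2.8284 = (0.7071, -0.7071).
r_{12} = e_1·w_2 = -0.7071.
u_2 = w_2 + 0.7071·e_1 = (1.5000, 1.5000).
‖u_2‖ = 2.1213, so e_2 = (0.7071, 0.7071).

Q = [[0.7071, 0.7071], [-0.7071, 0.7071]], R = [[2.8284, -0.7071], [0.0000, 2.1213]]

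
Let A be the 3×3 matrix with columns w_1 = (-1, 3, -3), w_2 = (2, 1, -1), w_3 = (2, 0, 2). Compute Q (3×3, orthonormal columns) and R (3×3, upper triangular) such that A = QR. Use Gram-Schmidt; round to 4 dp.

Q = [[-0.2294, 0.9733, 0.0000], [0.6882, 0.1622, 0.7071], [-0.6882, -0.1622, 0.7071]], R = [[4.3589, 0.9177, -1.8353], [0.0000, 2.2711, 1.6222], [0.0000, 0.0000, 1.4142]]

w_1 = (-1, 3, -3); ‖w_1‖ = 4.3589, so q_1 = (-0.2294, 0.6882, -0.6882).
q_1·w_2 = (-0.2294)·2 + 0.6882·1 + (-0.6882)·(-1) = 0.9177.
u_2 = w_2 − 0.9177·q_1 = (2.2105, 0.3684, -0.3684).
‖u_2‖ = 2.2711, so q_2 = (0.9733, 0.1622, -0.1622).
q_1·w_3 = (-0.2294)·2 + 0.6882·0 + (-0.6882)·2 = -1.8353; q_2·w_3 = 0.9733·2 + 0.1622·0 + (-0.1622)·2 = 1.6222.
u_3 = w_3 + 1.8353·q_1 − 1.6222·q_2 = (0.0000, 1.0000, 1.0000).
‖u_3‖ = 1.4142, so q_3 = (0.0000, 0.7071, 0.7071).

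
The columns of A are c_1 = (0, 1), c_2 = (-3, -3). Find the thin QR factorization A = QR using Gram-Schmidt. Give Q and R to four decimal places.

Q = [[0.0000, -1.0000], [1.0000, 0.0000]], R = [[1.0000, -3.0000], [0.0000, 3.0000]]

c_1 = (0, 1); ‖c_1‖ = 1.0000, so e_1 = (0.0000, 1.0000).
e_1·c_2 = 0.0000·(-3) + 1.0000·(-3) = -3.0000.
u_2 = c_2 + 3.0000·e_1 = (-3.0000, 0.0000).
‖u_2‖ = 3.0000, so e_2 = (-1.0000, 0.0000).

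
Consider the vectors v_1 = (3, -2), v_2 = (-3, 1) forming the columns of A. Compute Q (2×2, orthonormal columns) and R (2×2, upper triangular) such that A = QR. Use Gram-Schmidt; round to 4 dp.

v_1 = (3, -2); ‖v_1‖ = 3.6056, so q_1 = (0.8321, -0.5547).
q_1·v_2 = 0.8321·(-3) + (-0.5547)·1 = -3.0509.
u_2 = v_2 + 3.0509·q_1 = (-0.4615, -0.6923).
‖u_2‖ = 0.8321, so q_2 = (-0.5547, -0.8321).

Q = [[0.8321, -0.5547], [-0.5547, -0.8321]], R = [[3.6056, -3.0509], [0.0000, 0.8321]]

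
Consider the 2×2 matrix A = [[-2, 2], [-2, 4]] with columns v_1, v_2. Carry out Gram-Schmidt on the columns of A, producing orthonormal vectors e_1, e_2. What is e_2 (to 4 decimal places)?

e_1 = v_1/‖v_1‖ = (-2, -2)/2.8284 = (-0.7071, -0.7071).
r_{12} = e_1·v_2 = -4.2426.
u_2 = v_2 + 4.2426·e_1 = (-1.0000, 1.0000).
‖u_2‖ = 1.4142, so e_2 = (-0.7071, 0.7071).

e_2 = (-0.7071, 0.7071)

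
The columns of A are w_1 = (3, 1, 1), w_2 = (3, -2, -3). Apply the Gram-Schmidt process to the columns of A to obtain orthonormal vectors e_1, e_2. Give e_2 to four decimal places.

w_1 = (3, 1, 1); ‖w_1‖ = 3.3166, so e_1 = (0.9045, 0.3015, 0.3015).
e_1·w_2 = 0.9045·3 + 0.3015·(-2) + 0.3015·(-3) = 1.2060.
u_2 = w_2 − 1.2060·e_1 = (1.9091, -2.3636, -3.3636).
‖u_2‖ = 4.5327, so e_2 = (0.4212, -0.5215, -0.7421).

e_2 = (0.4212, -0.5215, -0.7421)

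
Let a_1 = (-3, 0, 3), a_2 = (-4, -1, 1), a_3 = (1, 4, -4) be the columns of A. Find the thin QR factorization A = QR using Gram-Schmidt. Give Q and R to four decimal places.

a_1 = (-3, 0, 3); ‖a_1‖ = 4.2426, so e_1 = (-0.7071, 0.0000, 0.7071).
e_1·a_2 = (-0.7071)·(-4) + 0.0000·(-1) + 0.7071·1 = 3.5355.
u_2 = a_2 − 3.5355·e_1 = (-1.5000, -1.0000, -1.5000).
‖u_2‖ = 2.3452, so e_2 = (-0.6396, -0.4264, -0.6396).
e_1·a_3 = (-0.7071)·1 + 0.0000·4 + 0.7071·(-4) = -3.5355; e_2·a_3 = (-0.6396)·1 + (-0.4264)·4 + (-0.6396)·(-4) = 0.2132.
u_3 = a_3 + 3.5355·e_1 − 0.2132·e_2 = (-1.3636, 4.0909, -1.3636).
‖u_3‖ = 4.5227, so e_3 = (-0.3015, 0.9045, -0.3015).

Q = [[-0.7071, -0.6396, -0.3015], [0.0000, -0.4264, 0.9045], [0.7071, -0.6396, -0.3015]], R = [[4.2426, 3.5355, -3.5355], [0.0000, 2.3452, 0.2132], [0.0000, 0.0000, 4.5227]]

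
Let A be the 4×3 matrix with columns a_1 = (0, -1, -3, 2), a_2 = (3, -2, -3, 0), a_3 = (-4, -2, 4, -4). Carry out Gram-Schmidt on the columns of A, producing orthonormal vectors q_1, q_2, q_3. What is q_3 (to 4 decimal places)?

q_3 = (-0.5236, -0.7447, -0.0271, -0.4130)

a_1 = (0, -1, -3, 2); ‖a_1‖ = 3.7417, so q_1 = (0.0000, -0.2673, -0.8018, 0.5345).
q_1·a_2 = 0.0000·3 + (-0.2673)·(-2) + (-0.8018)·(-3) + 0.5345·0 = 2.9399.
u_2 = a_2 − 2.9399·q_1 = (3.0000, -1.2143, -0.6429, -1.5714).
‖u_2‖ = 3.6547, so q_2 = (0.8209, -0.3322, -0.1759, -0.4300).
q_1·a_3 = 0.0000·(-4) + (-0.2673)·(-2) + (-0.8018)·4 + 0.5345·(-4) = -4.8107; q_2·a_3 = 0.8209·(-4) + (-0.3322)·(-2) + (-0.1759)·4 + (-0.4300)·(-4) = -1.6026.
u_3 = a_3 + 4.8107·q_1 + 1.6026·q_2 = (-2.6845, -3.8182, -0.1390, -2.1176).
‖u_3‖ = 5.1273, so q_3 = (-0.5236, -0.7447, -0.0271, -0.4130).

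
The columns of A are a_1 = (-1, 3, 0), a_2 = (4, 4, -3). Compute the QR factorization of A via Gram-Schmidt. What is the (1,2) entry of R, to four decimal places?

a_1 = (-1, 3, 0); ‖a_1‖ = 3.1623, so q_1 = (-0.3162, 0.9487, 0.0000).
r_{12} = q_1·a_2 = 2.5298.

r_{12} = 2.5298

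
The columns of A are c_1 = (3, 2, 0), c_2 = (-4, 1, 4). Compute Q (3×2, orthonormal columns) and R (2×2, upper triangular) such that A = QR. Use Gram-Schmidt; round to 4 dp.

Q = [[0.8321, -0.3364], [0.5547, 0.5046], [0.0000, 0.7951]], R = [[3.6056, -2.7735], [0.0000, 5.0307]]

c_1 = (3, 2, 0); ‖c_1‖ = 3.6056, so q_1 = (0.8321, 0.5547, 0.0000).
q_1·c_2 = 0.8321·(-4) + 0.5547·1 + 0.0000·4 = -2.7735.
u_2 = c_2 + 2.7735·q_1 = (-1.6923, 2.5385, 4.0000).
‖u_2‖ = 5.0307, so q_2 = (-0.3364, 0.5046, 0.7951).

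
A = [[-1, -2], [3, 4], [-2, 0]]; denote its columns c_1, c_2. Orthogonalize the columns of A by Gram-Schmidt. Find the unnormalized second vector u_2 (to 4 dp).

c_1 = (-1, 3, -2); ‖c_1‖ = 3.7417, so e_1 = (-0.2673, 0.8018, -0.5345).
e_1·c_2 = (-0.2673)·(-2) + 0.8018·4 + (-0.5345)·0 = 3.7417.
u_2 = c_2 − 3.7417·e_1 = (-1.0000, 1.0000, 2.0000).

u_2 = (-1.0000, 1.0000, 2.0000)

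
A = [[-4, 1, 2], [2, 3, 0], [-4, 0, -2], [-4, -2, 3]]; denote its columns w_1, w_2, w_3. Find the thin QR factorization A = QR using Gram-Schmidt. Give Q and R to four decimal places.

Q = [[-0.5547, 0.5091, 0.3542], [0.2774, 0.7526, 0.2213], [-0.5547, 0.2213, -0.7526], [-0.5547, -0.3542, 0.5091]], R = [[7.2111, 1.3868, -1.6641], [0.0000, 3.4752, -0.4870], [0.0000, 0.0000, 3.7408]]

w_1 = (-4, 2, -4, -4); ‖w_1‖ = 7.2111, so q_1 = (-0.5547, 0.2774, -0.5547, -0.5547).
q_1·w_2 = (-0.5547)·1 + 0.2774·3 + (-0.5547)·0 + (-0.5547)·(-2) = 1.3868.
u_2 = w_2 − 1.3868·q_1 = (1.7692, 2.6154, 0.7692, -1.2308).
‖u_2‖ = 3.4752, so q_2 = (0.5091, 0.7526, 0.2213, -0.3542).
q_1·w_3 = (-0.5547)·2 + 0.2774·0 + (-0.5547)·(-2) + (-0.5547)·3 = -1.6641; q_2·w_3 = 0.5091·2 + 0.7526·0 + 0.2213·(-2) + (-0.3542)·3 = -0.4870.
u_3 = w_3 + 1.6641·q_1 + 0.4870·q_2 = (1.3248, 0.8280, -2.8153, 1.9045).
‖u_3‖ = 3.7408, so q_3 = (0.3542, 0.2213, -0.7526, 0.5091).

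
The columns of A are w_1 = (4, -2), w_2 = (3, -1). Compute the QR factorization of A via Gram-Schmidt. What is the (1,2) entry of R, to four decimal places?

e_1 = w_1/‖w_1‖ = (4, -2)/4.4721 = (0.8944, -0.4472).
r_{12} = e_1·w_2 = 3.1305.

r_{12} = 3.1305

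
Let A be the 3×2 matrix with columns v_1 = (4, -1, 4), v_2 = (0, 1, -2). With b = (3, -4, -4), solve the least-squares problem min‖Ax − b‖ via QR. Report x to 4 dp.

e_1 = v_1/‖v_1‖ = (4, -1, 4)/5.7446 = (0.6963, -0.1741, 0.6963).
r_{12} = e_1·v_2 = -1.5667.
u_2 = v_2 + 1.5667·e_1 = (1.0909, 0.7273, -0.9091).
‖u_2‖ = 1.5954, so e_2 = (0.6838, 0.4558, -0.5698).
Qᵀb = (0.0000, 2.5071).
Back-substitute: x_2 = 2.5071/1.5954 = 1.5714.
x_1 = (0.0000 + 1.5667·1.5714)/5.7446 = 0.4286.

x = (0.4286, 1.5714)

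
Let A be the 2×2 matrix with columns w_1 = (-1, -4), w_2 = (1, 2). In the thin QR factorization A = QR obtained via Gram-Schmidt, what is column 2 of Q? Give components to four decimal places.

q_2 = (0.9701, -0.2425)

q_1 = w_1/‖w_1‖ = (-1, -4)/4.1231 = (-0.2425, -0.9701).
r_{12} = q_1·w_2 = -2.1828.
u_2 = w_2 + 2.1828·q_1 = (0.4706, -0.1176).
‖u_2‖ = 0.4851, so q_2 = (0.9701, -0.2425).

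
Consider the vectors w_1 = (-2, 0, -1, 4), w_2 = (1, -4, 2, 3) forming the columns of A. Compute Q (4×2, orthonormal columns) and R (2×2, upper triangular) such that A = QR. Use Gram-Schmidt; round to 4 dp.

e_1 = w_1/‖w_1‖ = (-2, 0, -1, 4)/4.5826 = (-0.4364, 0.0000, -0.2182, 0.8729).
r_{12} = e_1·w_2 = 1.7457.
u_2 = w_2 − 1.7457·e_1 = (1.7619, -4.0000, 2.3810, 1.4762).
‖u_2‖ = 5.1916, so e_2 = (0.3394, -0.7705, 0.4586, 0.2843).

Q = [[-0.4364, 0.3394], [0.0000, -0.7705], [-0.2182, 0.4586], [0.8729, 0.2843]], R = [[4.5826, 1.7457], [0.0000, 5.1916]]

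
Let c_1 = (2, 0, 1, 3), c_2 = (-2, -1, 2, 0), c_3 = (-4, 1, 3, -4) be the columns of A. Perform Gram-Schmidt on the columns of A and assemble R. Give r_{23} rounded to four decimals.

r_{23} = 3.5811

q_1 = c_1/‖c_1‖ = (2, 0, 1, 3)/3.7417 = (0.5345, 0.0000, 0.2673, 0.8018).
r_{12} = q_1·c_2 = -0.5345.
u_2 = c_2 + 0.5345·q_1 = (-1.7143, -1.0000, 2.1429, 0.4286).
‖u_2‖ = 2.9520, so q_2 = (-0.5807, -0.3388, 0.7259, 0.1452).
r_{23} = q_2·c_3 = 3.5811.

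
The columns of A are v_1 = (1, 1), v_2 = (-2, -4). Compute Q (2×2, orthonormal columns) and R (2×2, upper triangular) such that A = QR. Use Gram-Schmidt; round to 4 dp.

v_1 = (1, 1); ‖v_1‖ = 1.4142, so q_1 = (0.7071, 0.7071).
q_1·v_2 = 0.7071·(-2) + 0.7071·(-4) = -4.2426.
u_2 = v_2 + 4.2426·q_1 = (1.0000, -1.0000).
‖u_2‖ = 1.4142, so q_2 = (0.7071, -0.7071).

Q = [[0.7071, 0.7071], [0.7071, -0.7071]], R = [[1.4142, -4.2426], [0.0000, 1.4142]]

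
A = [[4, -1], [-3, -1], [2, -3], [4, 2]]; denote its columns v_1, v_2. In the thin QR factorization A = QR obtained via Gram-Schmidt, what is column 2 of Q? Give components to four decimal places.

v_1 = (4, -3, 2, 4); ‖v_1‖ = 6.7082, so q_1 = (0.5963, -0.4472, 0.2981, 0.5963).
q_1·v_2 = 0.5963·(-1) + (-0.4472)·(-1) + 0.2981·(-3) + 0.5963·2 = 0.1491.
u_2 = v_2 − 0.1491·q_1 = (-1.0889, -0.9333, -3.0444, 1.9111).
‖u_2‖ = 3.8701, so q_2 = (-0.2814, -0.2412, -0.7867, 0.4938).

q_2 = (-0.2814, -0.2412, -0.7867, 0.4938)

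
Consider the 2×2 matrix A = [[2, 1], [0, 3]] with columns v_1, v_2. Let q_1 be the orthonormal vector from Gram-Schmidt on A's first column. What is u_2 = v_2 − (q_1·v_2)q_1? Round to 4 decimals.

q_1 = v_1/‖v_1‖ = (2, 0)/2.0000 = (1.0000, 0.0000).
r_{12} = q_1·v_2 = 1.0000.
u_2 = v_2 − 1.0000·q_1 = (0.0000, 3.0000).

u_2 = (0.0000, 3.0000)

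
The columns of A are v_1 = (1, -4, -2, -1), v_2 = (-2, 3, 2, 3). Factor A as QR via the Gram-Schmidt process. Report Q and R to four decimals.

Q = [[0.2132, -0.4284], [-0.8528, -0.3353], [-0.4264, 0.0373], [-0.2132, 0.8382]], R = [[4.6904, -4.4772], [0.0000, 2.4402]]

v_1 = (1, -4, -2, -1); ‖v_1‖ = 4.6904, so q_1 = (0.2132, -0.8528, -0.4264, -0.2132).
q_1·v_2 = 0.2132·(-2) + (-0.8528)·3 + (-0.4264)·2 + (-0.2132)·3 = -4.4772.
u_2 = v_2 + 4.4772·q_1 = (-1.0455, -0.8182, 0.0909, 2.0455).
‖u_2‖ = 2.4402, so q_2 = (-0.4284, -0.3353, 0.0373, 0.8382).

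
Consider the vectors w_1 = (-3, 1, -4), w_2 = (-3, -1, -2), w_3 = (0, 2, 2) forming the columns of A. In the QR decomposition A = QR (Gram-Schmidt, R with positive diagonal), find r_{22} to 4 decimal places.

r_{22} = 2.0381

w_1 = (-3, 1, -4); ‖w_1‖ = 5.0990, so e_1 = (-0.5883, 0.1961, -0.7845).
e_1·w_2 = (-0.5883)·(-3) + 0.1961·(-1) + (-0.7845)·(-2) = 3.1379.
u_2 = w_2 − 3.1379·e_1 = (-1.1538, -1.6154, 0.4615).
r_{22} = ‖u_2‖ = 2.0381.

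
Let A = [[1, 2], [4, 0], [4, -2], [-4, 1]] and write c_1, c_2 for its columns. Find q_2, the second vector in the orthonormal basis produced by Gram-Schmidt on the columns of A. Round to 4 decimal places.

q_1 = c_1/‖c_1‖ = (1, 4, 4, -4)/7.0000 = (0.1429, 0.5714, 0.5714, -0.5714).
r_{12} = q_1·c_2 = -1.4286.
u_2 = c_2 + 1.4286·q_1 = (2.2041, 0.8163, -1.1837, 0.1837).
‖u_2‖ = 2.6380, so q_2 = (0.8355, 0.3094, -0.4487, 0.0696).

q_2 = (0.8355, 0.3094, -0.4487, 0.0696)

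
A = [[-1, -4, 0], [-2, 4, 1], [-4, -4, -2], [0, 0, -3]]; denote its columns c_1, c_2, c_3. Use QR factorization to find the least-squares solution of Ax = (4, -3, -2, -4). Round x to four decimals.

c_1 = (-1, -2, -4, 0); ‖c_1‖ = 4.5826, so q_1 = (-0.2182, -0.4364, -0.8729, 0.0000).
q_1·c_2 = (-0.2182)·(-4) + (-0.4364)·4 + (-0.8729)·(-4) + 0.0000·0 = 2.6186.
u_2 = c_2 − 2.6186·q_1 = (-3.4286, 5.1429, -1.7143, 0.0000).
‖u_2‖ = 6.4143, so q_2 = (-0.5345, 0.8018, -0.2673, 0.0000).
q_1·c_3 = (-0.2182)·0 + (-0.4364)·1 + (-0.8729)·(-2) + 0.0000·(-3) = 1.3093; q_2·c_3 = (-0.5345)·0 + 0.8018·1 + (-0.2673)·(-2) + 0.0000·(-3) = 1.3363.
u_3 = c_3 − 1.3093·q_1 − 1.3363·q_2 = (1.0000, 0.5000, -0.5000, -3.0000).
‖u_3‖ = 3.2404, so q_3 = (0.3086, 0.1543, -0.1543, -0.9258).
Qᵀb = (2.1822, -4.0089, 4.7834).
Back-substitute: x_3 = 4.7834/3.2404 = 1.4762.
x_2 = (-4.0089 − 1.3363·1.4762)/6.4143 = -0.9325.
x_1 = (2.1822 − 2.6186·(-0.9325) − 1.3093·1.4762)/4.5826 = 0.5873.

x = (0.5873, -0.9325, 1.4762)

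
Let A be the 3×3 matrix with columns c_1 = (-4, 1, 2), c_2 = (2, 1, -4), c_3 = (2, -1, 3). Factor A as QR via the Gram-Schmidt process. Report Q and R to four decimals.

Q = [[-0.8729, -0.2673, 0.4082], [0.2182, 0.5345, 0.8165], [0.4364, -0.8018, 0.4082]], R = [[4.5826, -3.2733, -0.6547], [0.0000, 3.2071, -3.4744], [0.0000, 0.0000, 1.2247]]

c_1 = (-4, 1, 2); ‖c_1‖ = 4.5826, so q_1 = (-0.8729, 0.2182, 0.4364).
q_1·c_2 = (-0.8729)·2 + 0.2182·1 + 0.4364·(-4) = -3.2733.
u_2 = c_2 + 3.2733·q_1 = (-0.8571, 1.7143, -2.5714).
‖u_2‖ = 3.2071, so q_2 = (-0.2673, 0.5345, -0.8018).
q_1·c_3 = (-0.8729)·2 + 0.2182·(-1) + 0.4364·3 = -0.6547; q_2·c_3 = (-0.2673)·2 + 0.5345·(-1) + (-0.8018)·3 = -3.4744.
u_3 = c_3 + 0.6547·q_1 + 3.4744·q_2 = (0.5000, 1.0000, 0.5000).
‖u_3‖ = 1.2247, so q_3 = (0.4082, 0.8165, 0.4082).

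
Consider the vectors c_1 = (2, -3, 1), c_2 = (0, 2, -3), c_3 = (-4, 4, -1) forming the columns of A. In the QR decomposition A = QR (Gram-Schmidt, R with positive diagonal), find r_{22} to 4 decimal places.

c_1 = (2, -3, 1); ‖c_1‖ = 3.7417, so q_1 = (0.5345, -0.8018, 0.2673).
q_1·c_2 = 0.5345·0 + (-0.8018)·2 + 0.2673·(-3) = -2.4054.
u_2 = c_2 + 2.4054·q_1 = (1.2857, 0.0714, -2.3571).
r_{22} = ‖u_2‖ = 2.6859.

r_{22} = 2.6859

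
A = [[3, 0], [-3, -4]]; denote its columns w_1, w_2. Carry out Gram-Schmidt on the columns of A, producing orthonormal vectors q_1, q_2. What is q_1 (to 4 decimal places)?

w_1 = (3, -3); ‖w_1‖ = 4.2426, so q_1 = (0.7071, -0.7071).

q_1 = (0.7071, -0.7071)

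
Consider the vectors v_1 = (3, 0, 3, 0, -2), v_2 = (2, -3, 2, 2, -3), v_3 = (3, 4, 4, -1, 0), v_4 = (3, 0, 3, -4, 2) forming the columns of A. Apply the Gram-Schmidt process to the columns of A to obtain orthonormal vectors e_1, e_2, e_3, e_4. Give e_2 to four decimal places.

e_1 = v_1/‖v_1‖ = (3, 0, 3, 0, -2)/4.6904 = (0.6396, 0.0000, 0.6396, 0.0000, -0.4264).
r_{12} = e_1·v_2 = 3.8376.
u_2 = v_2 − 3.8376·e_1 = (-0.4545, -3.0000, -0.4545, 2.0000, -1.3636).
‖u_2‖ = 3.9080, so e_2 = (-0.1163, -0.7676, -0.1163, 0.5118, -0.3489).

e_2 = (-0.1163, -0.7676, -0.1163, 0.5118, -0.3489)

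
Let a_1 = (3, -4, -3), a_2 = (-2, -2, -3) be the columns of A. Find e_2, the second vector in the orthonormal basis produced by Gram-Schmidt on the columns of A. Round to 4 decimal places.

a_1 = (3, -4, -3); ‖a_1‖ = 5.8310, so e_1 = (0.5145, -0.6860, -0.5145).
e_1·a_2 = 0.5145·(-2) + (-0.6860)·(-2) + (-0.5145)·(-3) = 1.8865.
u_2 = a_2 − 1.8865·e_1 = (-2.9706, -0.7059, -2.0294).
‖u_2‖ = 3.6662, so e_2 = (-0.8103, -0.1925, -0.5535).

e_2 = (-0.8103, -0.1925, -0.5535)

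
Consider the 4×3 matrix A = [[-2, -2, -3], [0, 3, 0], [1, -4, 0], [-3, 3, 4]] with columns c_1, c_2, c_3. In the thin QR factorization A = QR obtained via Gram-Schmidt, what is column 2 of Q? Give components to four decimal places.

q_2 = (-0.5789, 0.5286, -0.5915, 0.1888)

c_1 = (-2, 0, 1, -3); ‖c_1‖ = 3.7417, so q_1 = (-0.5345, 0.0000, 0.2673, -0.8018).
q_1·c_2 = (-0.5345)·(-2) + 0.0000·3 + 0.2673·(-4) + (-0.8018)·3 = -2.4054.
u_2 = c_2 + 2.4054·q_1 = (-3.2857, 3.0000, -3.3571, 1.0714).
‖u_2‖ = 5.6758, so q_2 = (-0.5789, 0.5286, -0.5915, 0.1888).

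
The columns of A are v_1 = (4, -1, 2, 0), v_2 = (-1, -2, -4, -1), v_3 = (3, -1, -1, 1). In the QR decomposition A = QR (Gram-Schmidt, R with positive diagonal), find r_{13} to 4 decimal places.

e_1 = v_1/‖v_1‖ = (4, -1, 2, 0)/4.5826 = (0.8729, -0.2182, 0.4364, 0.0000).
r_{13} = e_1·v_3 = 2.4004.

r_{13} = 2.4004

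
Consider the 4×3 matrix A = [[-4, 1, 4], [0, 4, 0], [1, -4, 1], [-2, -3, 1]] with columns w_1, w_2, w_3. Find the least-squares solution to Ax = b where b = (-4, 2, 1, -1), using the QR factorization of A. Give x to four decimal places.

w_1 = (-4, 0, 1, -2); ‖w_1‖ = 4.5826, so q_1 = (-0.8729, 0.0000, 0.2182, -0.4364).
q_1·w_2 = (-0.8729)·1 + 0.0000·4 + 0.2182·(-4) + (-0.4364)·(-3) = -0.4364.
u_2 = w_2 + 0.4364·q_1 = (0.6190, 4.0000, -3.9048, -3.1905).
‖u_2‖ = 6.4660, so q_2 = (0.0957, 0.6186, -0.6039, -0.4934).
q_1·w_3 = (-0.8729)·4 + 0.0000·0 + 0.2182·1 + (-0.4364)·1 = -3.7097; q_2·w_3 = 0.0957·4 + 0.6186·0 + (-0.6039)·1 + (-0.4934)·1 = -0.7144.
u_3 = w_3 + 3.7097·q_1 + 0.7144·q_2 = (0.8303, 0.4419, 1.3781, -0.9715).
‖u_3‖ = 1.9307, so q_3 = (0.4300, 0.2289, 0.7138, -0.5032).
Qᵀb = (4.1461, 0.7438, -0.0454).
Back-substitute: x_3 = -0.0454/1.9307 = -0.0235.
x_2 = (0.7438 + 0.7144·(-0.0235))/6.4660 = 0.1124.
x_1 = (4.1461 + 0.4364·0.1124 + 3.7097·(-0.0235))/4.5826 = 0.8964.

x = (0.8964, 0.1124, -0.0235)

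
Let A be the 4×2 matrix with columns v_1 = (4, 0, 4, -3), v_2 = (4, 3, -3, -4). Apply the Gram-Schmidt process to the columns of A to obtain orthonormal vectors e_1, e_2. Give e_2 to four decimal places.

e_1 = v_1/‖v_1‖ = (4, 0, 4, -3)/6.4031 = (0.6247, 0.0000, 0.6247, -0.4685).
r_{12} = e_1·v_2 = 2.4988.
u_2 = v_2 − 2.4988·e_1 = (2.4390, 3.0000, -4.5610, -2.8293).
‖u_2‖ = 6.6148, so e_2 = (0.3687, 0.4535, -0.6895, -0.4277).

e_2 = (0.3687, 0.4535, -0.6895, -0.4277)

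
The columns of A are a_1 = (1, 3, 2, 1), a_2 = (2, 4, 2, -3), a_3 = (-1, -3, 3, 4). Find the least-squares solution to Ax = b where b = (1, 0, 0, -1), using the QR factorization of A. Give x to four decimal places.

x = (-0.3261, 0.3261, 0.0435)

a_1 = (1, 3, 2, 1); ‖a_1‖ = 3.8730, so q_1 = (0.2582, 0.7746, 0.5164, 0.2582).
q_1·a_2 = 0.2582·2 + 0.7746·4 + 0.5164·2 + 0.2582·(-3) = 3.8730.
u_2 = a_2 − 3.8730·q_1 = (1.0000, 1.0000, 0.0000, -4.0000).
‖u_2‖ = 4.2426, so q_2 = (0.2357, 0.2357, 0.0000, -0.9428).
q_1·a_3 = 0.2582·(-1) + 0.7746·(-3) + 0.5164·3 + 0.2582·4 = 0.0000; q_2·a_3 = 0.2357·(-1) + 0.2357·(-3) + 0.0000·3 + (-0.9428)·4 = -4.7140.
u_3 = a_3 + 0.0000·q_1 + 4.7140·q_2 = (0.1111, -1.8889, 3.0000, -0.4444).
‖u_3‖ = 3.5746, so q_3 = (0.0311, -0.5284, 0.8393, -0.1243).
Qᵀb = (0.0000, 1.1785, 0.1554).
Back-substitute: x_3 = 0.1554/3.5746 = 0.0435.
x_2 = (1.1785 + 4.7140·0.0435)/4.2426 = 0.3261.
x_1 = (0.0000 − 3.8730·0.3261 + 0.0000·0.0435)/3.8730 = -0.3261.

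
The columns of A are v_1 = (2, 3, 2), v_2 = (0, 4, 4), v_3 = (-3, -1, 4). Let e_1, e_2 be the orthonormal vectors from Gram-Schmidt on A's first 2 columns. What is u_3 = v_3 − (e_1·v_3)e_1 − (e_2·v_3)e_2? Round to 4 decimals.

e_1 = v_1/‖v_1‖ = (2, 3, 2)/4.1231 = (0.4851, 0.7276, 0.4851).
r_{12} = e_1·v_2 = 4.8507.
u_2 = v_2 − 4.8507·e_1 = (-2.3529, 0.4706, 1.6471).
‖u_2‖ = 2.9104, so e_2 = (-0.8085, 0.1617, 0.5659).
r_{13} = e_1·v_3 = -0.2425; r_{23} = e_2·v_3 = 4.5273.
u_3 = v_3 + 0.2425·e_1 − 4.5273·e_2 = (0.7778, -1.5556, 1.5556).

u_3 = (0.7778, -1.5556, 1.5556)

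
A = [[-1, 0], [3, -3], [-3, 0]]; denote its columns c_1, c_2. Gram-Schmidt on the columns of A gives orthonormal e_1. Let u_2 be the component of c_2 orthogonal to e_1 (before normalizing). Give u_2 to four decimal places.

c_1 = (-1, 3, -3); ‖c_1‖ = 4.3589, so e_1 = (-0.2294, 0.6882, -0.6882).
e_1·c_2 = (-0.2294)·0 + 0.6882·(-3) + (-0.6882)·0 = -2.0647.
u_2 = c_2 + 2.0647·e_1 = (-0.4737, -1.5789, -1.4211).

u_2 = (-0.4737, -1.5789, -1.4211)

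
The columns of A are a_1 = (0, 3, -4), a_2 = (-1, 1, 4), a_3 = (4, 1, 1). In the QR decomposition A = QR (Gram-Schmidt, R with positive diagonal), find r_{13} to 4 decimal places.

r_{13} = -0.2000

e_1 = a_1/‖a_1‖ = (0, 3, -4)/5.0000 = (0.0000, 0.6000, -0.8000).
r_{13} = e_1·a_3 = -0.2000.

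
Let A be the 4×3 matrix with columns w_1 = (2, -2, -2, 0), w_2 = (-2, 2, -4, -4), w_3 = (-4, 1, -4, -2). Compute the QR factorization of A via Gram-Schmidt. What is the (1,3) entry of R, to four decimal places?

q_1 = w_1/‖w_1‖ = (2, -2, -2, 0)/3.4641 = (0.5774, -0.5774, -0.5774, 0.0000).
r_{13} = q_1·w_3 = -0.5774.

r_{13} = -0.5774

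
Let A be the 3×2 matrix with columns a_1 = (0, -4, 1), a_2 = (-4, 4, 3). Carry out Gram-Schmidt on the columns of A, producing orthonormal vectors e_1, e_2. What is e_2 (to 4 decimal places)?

e_2 = (-0.7177, 0.1689, 0.6755)

a_1 = (0, -4, 1); ‖a_1‖ = 4.1231, so e_1 = (0.0000, -0.9701, 0.2425).
e_1·a_2 = 0.0000·(-4) + (-0.9701)·4 + 0.2425·3 = -3.1530.
u_2 = a_2 + 3.1530·e_1 = (-4.0000, 0.9412, 3.7647).
‖u_2‖ = 5.5730, so e_2 = (-0.7177, 0.1689, 0.6755).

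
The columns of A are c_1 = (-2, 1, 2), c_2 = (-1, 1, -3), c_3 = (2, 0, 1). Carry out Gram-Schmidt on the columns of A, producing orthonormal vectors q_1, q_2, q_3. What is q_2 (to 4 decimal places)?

c_1 = (-2, 1, 2); ‖c_1‖ = 3.0000, so q_1 = (-0.6667, 0.3333, 0.6667).
q_1·c_2 = (-0.6667)·(-1) + 0.3333·1 + 0.6667·(-3) = -1.0000.
u_2 = c_2 + 1.0000·q_1 = (-1.6667, 1.3333, -2.3333).
‖u_2‖ = 3.1623, so q_2 = (-0.5270, 0.4216, -0.7379).

q_2 = (-0.5270, 0.4216, -0.7379)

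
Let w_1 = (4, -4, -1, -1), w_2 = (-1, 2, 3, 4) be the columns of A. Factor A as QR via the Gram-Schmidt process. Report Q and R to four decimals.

w_1 = (4, -4, -1, -1); ‖w_1‖ = 5.8310, so q_1 = (0.6860, -0.6860, -0.1715, -0.1715).
q_1·w_2 = 0.6860·(-1) + (-0.6860)·2 + (-0.1715)·3 + (-0.1715)·4 = -3.2585.
u_2 = w_2 + 3.2585·q_1 = (1.2353, -0.2353, 2.4412, 3.4412).
‖u_2‖ = 4.4025, so q_2 = (0.2806, -0.0534, 0.5545, 0.7816).

Q = [[0.6860, 0.2806], [-0.6860, -0.0534], [-0.1715, 0.5545], [-0.1715, 0.7816]], R = [[5.8310, -3.2585], [0.0000, 4.4025]]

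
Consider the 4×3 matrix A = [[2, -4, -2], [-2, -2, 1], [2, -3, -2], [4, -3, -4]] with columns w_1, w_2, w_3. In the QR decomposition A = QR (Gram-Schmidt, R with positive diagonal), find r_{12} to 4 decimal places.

r_{12} = -4.1576

w_1 = (2, -2, 2, 4); ‖w_1‖ = 5.2915, so q_1 = (0.3780, -0.3780, 0.3780, 0.7559).
r_{12} = q_1·w_2 = -4.1576.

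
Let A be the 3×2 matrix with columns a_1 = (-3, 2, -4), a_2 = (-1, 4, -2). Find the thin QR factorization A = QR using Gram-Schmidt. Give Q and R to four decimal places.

Q = [[-0.5571, 0.3302], [0.3714, 0.9197], [-0.7428, 0.2122]], R = [[5.3852, 3.5282], [0.0000, 2.9243]]

a_1 = (-3, 2, -4); ‖a_1‖ = 5.3852, so e_1 = (-0.5571, 0.3714, -0.7428).
e_1·a_2 = (-0.5571)·(-1) + 0.3714·4 + (-0.7428)·(-2) = 3.5282.
u_2 = a_2 − 3.5282·e_1 = (0.9655, 2.6897, 0.6207).
‖u_2‖ = 2.9243, so e_2 = (0.3302, 0.9197, 0.2122).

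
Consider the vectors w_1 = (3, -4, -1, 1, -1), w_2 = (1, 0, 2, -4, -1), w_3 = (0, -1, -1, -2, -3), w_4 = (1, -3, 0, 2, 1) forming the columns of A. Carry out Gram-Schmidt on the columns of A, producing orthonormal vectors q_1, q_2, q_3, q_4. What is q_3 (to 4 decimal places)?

q_3 = (-0.3756, -0.0063, -0.5208, -0.1673, -0.7481)

w_1 = (3, -4, -1, 1, -1); ‖w_1‖ = 5.2915, so q_1 = (0.5669, -0.7559, -0.1890, 0.1890, -0.1890).
q_1·w_2 = 0.5669·1 + (-0.7559)·0 + (-0.1890)·2 + 0.1890·(-4) + (-0.1890)·(-1) = -0.3780.
u_2 = w_2 + 0.3780·q_1 = (1.2143, -0.2857, 1.9286, -3.9286, -1.0714).
‖u_2‖ = 4.6752, so q_2 = (0.2597, -0.0611, 0.4125, -0.8403, -0.2292).
q_1·w_3 = 0.5669·0 + (-0.7559)·(-1) + (-0.1890)·(-1) + 0.1890·(-2) + (-0.1890)·(-3) = 1.1339; q_2·w_3 = 0.2597·0 + (-0.0611)·(-1) + 0.4125·(-1) + (-0.8403)·(-2) + (-0.2292)·(-3) = 2.0167.
u_3 = w_3 − 1.1339·q_1 − 2.0167·q_2 = (-1.1667, -0.0196, -1.6176, -0.5196, -2.3235).
‖u_3‖ = 3.1060, so q_3 = (-0.3756, -0.0063, -0.5208, -0.1673, -0.7481).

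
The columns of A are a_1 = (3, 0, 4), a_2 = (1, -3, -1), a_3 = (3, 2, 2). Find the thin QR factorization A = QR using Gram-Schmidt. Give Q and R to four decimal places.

q_1 = a_1/‖a_1‖ = (3, 0, 4)/5.0000 = (0.6000, 0.0000, 0.8000).
r_{12} = q_1·a_2 = -0.2000.
u_2 = a_2 + 0.2000·q_1 = (1.1200, -3.0000, -0.8400).
‖u_2‖ = 3.3106, so q_2 = (0.3383, -0.9062, -0.2537).
r_{13} = q_1·a_3 = 3.4000; r_{23} = q_2·a_3 = -1.3049.
u_3 = a_3 − 3.4000·q_1 + 1.3049·q_2 = (1.4015, 0.8175, -1.0511).
‖u_3‖ = 1.9332, so q_3 = (0.7249, 0.4229, -0.5437).

Q = [[0.6000, 0.3383, 0.7249], [0.0000, -0.9062, 0.4229], [0.8000, -0.2537, -0.5437]], R = [[5.0000, -0.2000, 3.4000], [0.0000, 3.3106, -1.3049], [0.0000, 0.0000, 1.9332]]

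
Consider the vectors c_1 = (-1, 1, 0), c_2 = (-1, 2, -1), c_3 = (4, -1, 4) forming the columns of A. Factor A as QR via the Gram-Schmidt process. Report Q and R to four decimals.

Q = [[-0.7071, 0.4082, 0.5774], [0.7071, 0.4082, 0.5774], [0.0000, -0.8165, 0.5774]], R = [[1.4142, 2.1213, -3.5355], [0.0000, 1.2247, -2.0412], [0.0000, 0.0000, 4.0415]]

c_1 = (-1, 1, 0); ‖c_1‖ = 1.4142, so q_1 = (-0.7071, 0.7071, 0.0000).
q_1·c_2 = (-0.7071)·(-1) + 0.7071·2 + 0.0000·(-1) = 2.1213.
u_2 = c_2 − 2.1213·q_1 = (0.5000, 0.5000, -1.0000).
‖u_2‖ = 1.2247, so q_2 = (0.4082, 0.4082, -0.8165).
q_1·c_3 = (-0.7071)·4 + 0.7071·(-1) + 0.0000·4 = -3.5355; q_2·c_3 = 0.4082·4 + 0.4082·(-1) + (-0.8165)·4 = -2.0412.
u_3 = c_3 + 3.5355·q_1 + 2.0412·q_2 = (2.3333, 2.3333, 2.3333).
‖u_3‖ = 4.0415, so q_3 = (0.5774, 0.5774, 0.5774).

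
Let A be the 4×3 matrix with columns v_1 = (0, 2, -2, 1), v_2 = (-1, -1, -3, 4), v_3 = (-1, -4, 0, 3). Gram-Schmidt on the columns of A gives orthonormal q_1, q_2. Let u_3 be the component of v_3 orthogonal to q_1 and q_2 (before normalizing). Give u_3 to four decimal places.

v_1 = (0, 2, -2, 1); ‖v_1‖ = 3.0000, so q_1 = (0.0000, 0.6667, -0.6667, 0.3333).
q_1·v_2 = 0.0000·(-1) + 0.6667·(-1) + (-0.6667)·(-3) + 0.3333·4 = 2.6667.
u_2 = v_2 − 2.6667·q_1 = (-1.0000, -2.7778, -1.2222, 3.1111).
‖u_2‖ = 4.4597, so q_2 = (-0.2242, -0.6229, -0.2741, 0.6976).
q_1·v_3 = 0.0000·(-1) + 0.6667·(-4) + (-0.6667)·0 + 0.3333·3 = -1.6667; q_2·v_3 = (-0.2242)·(-1) + (-0.6229)·(-4) + (-0.2741)·0 + 0.6976·3 = 4.8085.
u_3 = v_3 + 1.6667·q_1 − 4.8085·q_2 = (0.0782, 0.1061, 0.2067, 0.2011).

u_3 = (0.0782, 0.1061, 0.2067, 0.2011)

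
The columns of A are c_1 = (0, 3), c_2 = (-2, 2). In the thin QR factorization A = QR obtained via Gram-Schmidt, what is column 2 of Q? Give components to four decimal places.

q_1 = c_1/‖c_1‖ = (0, 3)/3.0000 = (0.0000, 1.0000).
r_{12} = q_1·c_2 = 2.0000.
u_2 = c_2 − 2.0000·q_1 = (-2.0000, 0.0000).
‖u_2‖ = 2.0000, so q_2 = (-1.0000, 0.0000).

q_2 = (-1.0000, 0.0000)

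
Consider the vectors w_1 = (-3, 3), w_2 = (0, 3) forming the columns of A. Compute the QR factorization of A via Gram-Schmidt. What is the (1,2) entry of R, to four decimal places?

w_1 = (-3, 3); ‖w_1‖ = 4.2426, so q_1 = (-0.7071, 0.7071).
r_{12} = q_1·w_2 = 2.1213.

r_{12} = 2.1213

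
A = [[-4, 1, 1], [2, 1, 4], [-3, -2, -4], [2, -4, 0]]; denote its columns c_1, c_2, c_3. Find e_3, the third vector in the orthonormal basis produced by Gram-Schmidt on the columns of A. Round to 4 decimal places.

e_3 = (0.6695, 0.5621, -0.2345, 0.4252)

c_1 = (-4, 2, -3, 2); ‖c_1‖ = 5.7446, so e_1 = (-0.6963, 0.3482, -0.5222, 0.3482).
e_1·c_2 = (-0.6963)·1 + 0.3482·1 + (-0.5222)·(-2) + 0.3482·(-4) = -0.6963.
u_2 = c_2 + 0.6963·e_1 = (0.5152, 1.2424, -2.3636, -3.7576).
‖u_2‖ = 4.6384, so e_2 = (0.1111, 0.2679, -0.5096, -0.8101).
e_1·c_3 = (-0.6963)·1 + 0.3482·4 + (-0.5222)·(-4) + 0.3482·0 = 2.7852; e_2·c_3 = 0.1111·1 + 0.2679·4 + (-0.5096)·(-4) + (-0.8101)·0 = 3.2208.
u_3 = c_3 − 2.7852·e_1 − 3.2208·e_2 = (2.5817, 2.1676, -0.9042, 1.6394).
‖u_3‖ = 3.8560, so e_3 = (0.6695, 0.5621, -0.2345, 0.4252).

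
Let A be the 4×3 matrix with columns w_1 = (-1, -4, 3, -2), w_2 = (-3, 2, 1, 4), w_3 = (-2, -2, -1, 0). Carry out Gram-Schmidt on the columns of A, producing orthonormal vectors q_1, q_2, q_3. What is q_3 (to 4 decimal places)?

q_3 = (-0.5121, -0.4362, -0.7397, 0.0190)

w_1 = (-1, -4, 3, -2); ‖w_1‖ = 5.4772, so q_1 = (-0.1826, -0.7303, 0.5477, -0.3651).
q_1·w_2 = (-0.1826)·(-3) + (-0.7303)·2 + 0.5477·1 + (-0.3651)·4 = -1.8257.
u_2 = w_2 + 1.8257·q_1 = (-3.3333, 0.6667, 2.0000, 3.3333).
‖u_2‖ = 5.1640, so q_2 = (-0.6455, 0.1291, 0.3873, 0.6455).
q_1·w_3 = (-0.1826)·(-2) + (-0.7303)·(-2) + 0.5477·(-1) + (-0.3651)·0 = 1.2780; q_2·w_3 = (-0.6455)·(-2) + 0.1291·(-2) + 0.3873·(-1) + 0.6455·0 = 0.6455.
u_3 = w_3 − 1.2780·q_1 − 0.6455·q_2 = (-1.3500, -1.1500, -1.9500, 0.0500).
‖u_3‖ = 2.6363, so q_3 = (-0.5121, -0.4362, -0.7397, 0.0190).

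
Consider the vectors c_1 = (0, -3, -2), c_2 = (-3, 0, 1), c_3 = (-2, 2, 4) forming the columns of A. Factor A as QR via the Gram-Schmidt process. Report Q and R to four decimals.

c_1 = (0, -3, -2); ‖c_1‖ = 3.6056, so e_1 = (0.0000, -0.8321, -0.5547).
e_1·c_2 = 0.0000·(-3) + (-0.8321)·0 + (-0.5547)·1 = -0.5547.
u_2 = c_2 + 0.5547·e_1 = (-3.0000, -0.4615, 0.6923).
‖u_2‖ = 3.1132, so e_2 = (-0.9636, -0.1482, 0.2224).
e_1·c_3 = 0.0000·(-2) + (-0.8321)·2 + (-0.5547)·4 = -3.8829; e_2·c_3 = (-0.9636)·(-2) + (-0.1482)·2 + 0.2224·4 = 2.5202.
u_3 = c_3 + 3.8829·e_1 − 2.5202·e_2 = (0.4286, -0.8571, 1.2857).
‖u_3‖ = 1.6036, so e_3 = (0.2673, -0.5345, 0.8018).

Q = [[0.0000, -0.9636, 0.2673], [-0.8321, -0.1482, -0.5345], [-0.5547, 0.2224, 0.8018]], R = [[3.6056, -0.5547, -3.8829], [0.0000, 3.1132, 2.5202], [0.0000, 0.0000, 1.6036]]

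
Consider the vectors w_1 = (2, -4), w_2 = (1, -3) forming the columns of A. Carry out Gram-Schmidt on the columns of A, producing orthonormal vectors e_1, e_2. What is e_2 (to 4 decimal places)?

w_1 = (2, -4); ‖w_1‖ = 4.4721, so e_1 = (0.4472, -0.8944).
e_1·w_2 = 0.4472·1 + (-0.8944)·(-3) = 3.1305.
u_2 = w_2 − 3.1305·e_1 = (-0.4000, -0.2000).
‖u_2‖ = 0.4472, so e_2 = (-0.8944, -0.4472).

e_2 = (-0.8944, -0.4472)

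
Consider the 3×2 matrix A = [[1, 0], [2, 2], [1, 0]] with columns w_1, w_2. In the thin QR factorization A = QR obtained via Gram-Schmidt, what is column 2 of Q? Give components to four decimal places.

w_1 = (1, 2, 1); ‖w_1‖ = 2.4495, so e_1 = (0.4082, 0.8165, 0.4082).
e_1·w_2 = 0.4082·0 + 0.8165·2 + 0.4082·0 = 1.6330.
u_2 = w_2 − 1.6330·e_1 = (-0.6667, 0.6667, -0.6667).
‖u_2‖ = 1.1547, so e_2 = (-0.5774, 0.5774, -0.5774).

e_2 = (-0.5774, 0.5774, -0.5774)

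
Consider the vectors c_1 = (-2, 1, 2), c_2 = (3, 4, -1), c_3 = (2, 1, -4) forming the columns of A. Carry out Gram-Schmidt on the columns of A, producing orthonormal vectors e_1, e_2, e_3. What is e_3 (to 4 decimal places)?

c_1 = (-2, 1, 2); ‖c_1‖ = 3.0000, so e_1 = (-0.6667, 0.3333, 0.6667).
e_1·c_2 = (-0.6667)·3 + 0.3333·4 + 0.6667·(-1) = -1.3333.
u_2 = c_2 + 1.3333·e_1 = (2.1111, 4.4444, -0.1111).
‖u_2‖ = 4.9216, so e_2 = (0.4289, 0.9030, -0.0226).
e_1·c_3 = (-0.6667)·2 + 0.3333·1 + 0.6667·(-4) = -3.6667; e_2·c_3 = 0.4289·2 + 0.9030·1 + (-0.0226)·(-4) = 1.8512.
u_3 = c_3 + 3.6667·e_1 − 1.8512·e_2 = (-1.2385, 0.5505, -1.5138).
‖u_3‖ = 2.0319, so e_3 = (-0.6096, 0.2709, -0.7450).

e_3 = (-0.6096, 0.2709, -0.7450)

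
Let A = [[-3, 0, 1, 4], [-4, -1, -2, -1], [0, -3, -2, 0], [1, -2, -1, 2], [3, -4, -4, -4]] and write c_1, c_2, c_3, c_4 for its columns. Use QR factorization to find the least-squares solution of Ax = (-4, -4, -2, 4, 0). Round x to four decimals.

x = (2.3309, 5.3730, -6.5712, 2.6900)

c_1 = (-3, -4, 0, 1, 3); ‖c_1‖ = 5.9161, so e_1 = (-0.5071, -0.6761, 0.0000, 0.1690, 0.5071).
e_1·c_2 = (-0.5071)·0 + (-0.6761)·(-1) + 0.0000·(-3) + 0.1690·(-2) + 0.5071·(-4) = -1.6903.
u_2 = c_2 + 1.6903·e_1 = (-0.8571, -2.1429, -3.0000, -1.7143, -3.1429).
‖u_2‖ = 5.2099, so e_2 = (-0.1645, -0.4113, -0.5758, -0.3290, -0.6032).
e_1·c_3 = (-0.5071)·1 + (-0.6761)·(-2) + 0.0000·(-2) + 0.1690·(-1) + 0.5071·(-4) = -1.3522; e_2·c_3 = (-0.1645)·1 + (-0.4113)·(-2) + (-0.5758)·(-2) + (-0.3290)·(-1) + (-0.6032)·(-4) = 4.5518.
u_3 = c_3 + 1.3522·e_1 − 4.5518·e_2 = (1.0632, -1.0421, 0.6211, 0.7263, -0.5684).
‖u_3‖ = 1.8581, so e_3 = (0.5722, -0.5608, 0.3342, 0.3909, -0.3059).
e_1·c_4 = (-0.5071)·4 + (-0.6761)·(-1) + 0.0000·0 + 0.1690·2 + 0.5071·(-4) = -3.0426; e_2·c_4 = (-0.1645)·4 + (-0.4113)·(-1) + (-0.5758)·0 + (-0.3290)·2 + (-0.6032)·(-4) = 1.5081; e_3·c_4 = 0.5722·4 + (-0.5608)·(-1) + 0.3342·0 + 0.3909·2 + (-0.3059)·(-4) = 4.8549.
u_4 = c_4 + 3.0426·e_1 − 1.5081·e_2 − 4.8549·e_3 = (-0.0726, 0.2860, -0.7543, 1.1128, -0.0622).
‖u_4‖ = 1.3777, so e_4 = (-0.0527, 0.2076, -0.5475, 0.8077, -0.0451).
Qᵀb = (5.4090, 2.1388, 0.8498, 3.7061).
Back-substitute: x_4 = 3.7061/1.3777 = 2.6900.
x_3 = (0.8498 − 4.8549·2.6900)/1.8581 = -6.5712.
x_2 = (2.1388 − 4.5518·(-6.5712) − 1.5081·2.6900)/5.2099 = 5.3730.
x_1 = (5.4090 + 1.6903·5.3730 + 1.3522·(-6.5712) + 3.0426·2.6900)/5.9161 = 2.3309.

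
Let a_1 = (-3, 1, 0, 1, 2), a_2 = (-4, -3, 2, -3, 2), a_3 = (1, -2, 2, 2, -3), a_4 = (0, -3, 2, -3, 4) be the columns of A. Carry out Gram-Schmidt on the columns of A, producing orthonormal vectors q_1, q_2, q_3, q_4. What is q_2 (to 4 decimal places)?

a_1 = (-3, 1, 0, 1, 2); ‖a_1‖ = 3.8730, so q_1 = (-0.7746, 0.2582, 0.0000, 0.2582, 0.5164).
q_1·a_2 = (-0.7746)·(-4) + 0.2582·(-3) + 0.0000·2 + 0.2582·(-3) + 0.5164·2 = 2.5820.
u_2 = a_2 − 2.5820·q_1 = (-2.0000, -3.6667, 2.0000, -3.6667, 0.6667).
‖u_2‖ = 5.9442, so q_2 = (-0.3365, -0.6168, 0.3365, -0.6168, 0.1122).

q_2 = (-0.3365, -0.6168, 0.3365, -0.6168, 0.1122)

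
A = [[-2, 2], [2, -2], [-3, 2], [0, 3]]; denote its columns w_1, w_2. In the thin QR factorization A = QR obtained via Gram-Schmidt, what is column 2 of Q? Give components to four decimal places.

w_1 = (-2, 2, -3, 0); ‖w_1‖ = 4.1231, so e_1 = (-0.4851, 0.4851, -0.7276, 0.0000).
e_1·w_2 = (-0.4851)·2 + 0.4851·(-2) + (-0.7276)·2 + 0.0000·3 = -3.3955.
u_2 = w_2 + 3.3955·e_1 = (0.3529, -0.3529, -0.4706, 3.0000).
‖u_2‖ = 3.0774, so e_2 = (0.1147, -0.1147, -0.1529, 0.9748).

e_2 = (0.1147, -0.1147, -0.1529, 0.9748)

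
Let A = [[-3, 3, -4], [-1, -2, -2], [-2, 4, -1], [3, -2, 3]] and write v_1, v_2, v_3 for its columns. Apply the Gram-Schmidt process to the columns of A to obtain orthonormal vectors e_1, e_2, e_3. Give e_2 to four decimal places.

e_2 = (0.0702, -0.7834, 0.5846, 0.1988)

v_1 = (-3, -1, -2, 3); ‖v_1‖ = 4.7958, so e_1 = (-0.6255, -0.2085, -0.4170, 0.6255).
e_1·v_2 = (-0.6255)·3 + (-0.2085)·(-2) + (-0.4170)·4 + 0.6255·(-2) = -4.3788.
u_2 = v_2 + 4.3788·e_1 = (0.2609, -2.9130, 2.1739, 0.7391).
‖u_2‖ = 3.7183, so e_2 = (0.0702, -0.7834, 0.5846, 0.1988).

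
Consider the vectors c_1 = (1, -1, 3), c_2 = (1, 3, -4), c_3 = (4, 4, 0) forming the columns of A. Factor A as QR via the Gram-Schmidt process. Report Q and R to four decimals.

Q = [[0.3015, 0.7946, -0.5270], [-0.3015, 0.6039, 0.7379], [0.9045, -0.0636, 0.4216]], R = [[3.3166, -4.2212, 0.0000], [0.0000, 2.8604, 5.5936], [0.0000, 0.0000, 0.8433]]

q_1 = c_1/‖c_1‖ = (1, -1, 3)/3.3166 = (0.3015, -0.3015, 0.9045).
r_{12} = q_1·c_2 = -4.2212.
u_2 = c_2 + 4.2212·q_1 = (2.2727, 1.7273, -0.1818).
‖u_2‖ = 2.8604, so q_2 = (0.7946, 0.6039, -0.0636).
r_{13} = q_1·c_3 = 0.0000; r_{23} = q_2·c_3 = 5.5936.
u_3 = c_3 + 0.0000·q_1 − 5.5936·q_2 = (-0.4444, 0.6222, 0.3556).
‖u_3‖ = 0.8433, so q_3 = (-0.5270, 0.7379, 0.4216).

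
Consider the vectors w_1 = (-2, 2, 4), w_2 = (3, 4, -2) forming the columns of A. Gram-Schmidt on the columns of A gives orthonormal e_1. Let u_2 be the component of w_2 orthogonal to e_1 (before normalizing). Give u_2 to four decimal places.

w_1 = (-2, 2, 4); ‖w_1‖ = 4.8990, so e_1 = (-0.4082, 0.4082, 0.8165).
e_1·w_2 = (-0.4082)·3 + 0.4082·4 + 0.8165·(-2) = -1.2247.
u_2 = w_2 + 1.2247·e_1 = (2.5000, 4.5000, -1.0000).

u_2 = (2.5000, 4.5000, -1.0000)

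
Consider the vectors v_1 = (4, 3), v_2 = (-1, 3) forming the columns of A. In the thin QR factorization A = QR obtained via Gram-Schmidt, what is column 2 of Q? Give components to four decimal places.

v_1 = (4, 3); ‖v_1‖ = 5.0000, so e_1 = (0.8000, 0.6000).
e_1·v_2 = 0.8000·(-1) + 0.6000·3 = 1.0000.
u_2 = v_2 − 1.0000·e_1 = (-1.8000, 2.4000).
‖u_2‖ = 3.0000, so e_2 = (-0.6000, 0.8000).

e_2 = (-0.6000, 0.8000)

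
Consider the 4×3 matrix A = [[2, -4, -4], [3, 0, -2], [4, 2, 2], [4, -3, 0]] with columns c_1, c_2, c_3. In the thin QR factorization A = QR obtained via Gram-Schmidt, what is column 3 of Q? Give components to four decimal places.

q_1 = c_1/‖c_1‖ = (2, 3, 4, 4)/6.7082 = (0.2981, 0.4472, 0.5963, 0.5963).
r_{12} = q_1·c_2 = -1.7889.
u_2 = c_2 + 1.7889·q_1 = (-3.4667, 0.8000, 3.0667, -1.9333).
‖u_2‖ = 5.0794, so q_2 = (-0.6825, 0.1575, 0.6037, -0.3806).
r_{13} = q_1·c_3 = -0.8944; r_{23} = q_2·c_3 = 3.6225.
u_3 = c_3 + 0.8944·q_1 − 3.6225·q_2 = (-1.2610, -2.1705, 0.3463, 1.9121).
‖u_3‖ = 3.1745, so q_3 = (-0.3972, -0.6837, 0.1091, 0.6023).

q_3 = (-0.3972, -0.6837, 0.1091, 0.6023)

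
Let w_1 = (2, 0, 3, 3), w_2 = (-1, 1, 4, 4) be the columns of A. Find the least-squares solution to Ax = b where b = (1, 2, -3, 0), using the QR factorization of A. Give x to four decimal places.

w_1 = (2, 0, 3, 3); ‖w_1‖ = 4.6904, so e_1 = (0.4264, 0.0000, 0.6396, 0.6396).
e_1·w_2 = 0.4264·(-1) + 0.0000·1 + 0.6396·4 + 0.6396·4 = 4.6904.
u_2 = w_2 − 4.6904·e_1 = (-3.0000, 1.0000, 1.0000, 1.0000).
‖u_2‖ = 3.4641, so e_2 = (-0.8660, 0.2887, 0.2887, 0.2887).
Qᵀb = (-1.4924, -1.1547).
Back-substitute: x_2 = -1.1547/3.4641 = -0.3333.
x_1 = (-1.4924 − 4.6904·(-0.3333))/4.6904 = 0.0152.

x = (0.0152, -0.3333)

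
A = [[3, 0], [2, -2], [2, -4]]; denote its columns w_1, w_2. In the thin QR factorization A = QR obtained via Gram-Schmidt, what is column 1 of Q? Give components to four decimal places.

w_1 = (3, 2, 2); ‖w_1‖ = 4.1231, so e_1 = (0.7276, 0.4851, 0.4851).

e_1 = (0.7276, 0.4851, 0.4851)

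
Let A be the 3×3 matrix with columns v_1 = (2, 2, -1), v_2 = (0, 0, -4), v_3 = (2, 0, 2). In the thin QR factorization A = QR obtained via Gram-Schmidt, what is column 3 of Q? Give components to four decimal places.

v_1 = (2, 2, -1); ‖v_1‖ = 3.0000, so e_1 = (0.6667, 0.6667, -0.3333).
e_1·v_2 = 0.6667·0 + 0.6667·0 + (-0.3333)·(-4) = 1.3333.
u_2 = v_2 − 1.3333·e_1 = (-0.8889, -0.8889, -3.5556).
‖u_2‖ = 3.7712, so e_2 = (-0.2357, -0.2357, -0.9428).
e_1·v_3 = 0.6667·2 + 0.6667·0 + (-0.3333)·2 = 0.6667; e_2·v_3 = (-0.2357)·2 + (-0.2357)·0 + (-0.9428)·2 = -2.3570.
u_3 = v_3 − 0.6667·e_1 + 2.3570·e_2 = (1.0000, -1.0000, 0.0000).
‖u_3‖ = 1.4142, so e_3 = (0.7071, -0.7071, 0.0000).

e_3 = (0.7071, -0.7071, 0.0000)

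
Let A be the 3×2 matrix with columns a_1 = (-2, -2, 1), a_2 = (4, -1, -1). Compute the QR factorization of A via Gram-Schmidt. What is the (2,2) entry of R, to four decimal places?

r_{22} = 3.5434

a_1 = (-2, -2, 1); ‖a_1‖ = 3.0000, so q_1 = (-0.6667, -0.6667, 0.3333).
q_1·a_2 = (-0.6667)·4 + (-0.6667)·(-1) + 0.3333·(-1) = -2.3333.
u_2 = a_2 + 2.3333·q_1 = (2.4444, -2.5556, -0.2222).
r_{22} = ‖u_2‖ = 3.5434.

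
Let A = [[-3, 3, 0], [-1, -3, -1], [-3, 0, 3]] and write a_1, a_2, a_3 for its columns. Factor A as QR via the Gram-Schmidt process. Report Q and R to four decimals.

Q = [[-0.6882, 0.5115, -0.5145], [-0.2294, -0.8262, -0.5145], [-0.6882, -0.2361, 0.6860]], R = [[4.3589, -1.3765, -1.8353], [0.0000, 4.0131, 0.1180], [0.0000, 0.0000, 2.5725]]

a_1 = (-3, -1, -3); ‖a_1‖ = 4.3589, so q_1 = (-0.6882, -0.2294, -0.6882).
q_1·a_2 = (-0.6882)·3 + (-0.2294)·(-3) + (-0.6882)·0 = -1.3765.
u_2 = a_2 + 1.3765·q_1 = (2.0526, -3.3158, -0.9474).
‖u_2‖ = 4.0131, so q_2 = (0.5115, -0.8262, -0.2361).
q_1·a_3 = (-0.6882)·0 + (-0.2294)·(-1) + (-0.6882)·3 = -1.8353; q_2·a_3 = 0.5115·0 + (-0.8262)·(-1) + (-0.2361)·3 = 0.1180.
u_3 = a_3 + 1.8353·q_1 − 0.1180·q_2 = (-1.3235, -1.3235, 1.7647).
‖u_3‖ = 2.5725, so q_3 = (-0.5145, -0.5145, 0.6860).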